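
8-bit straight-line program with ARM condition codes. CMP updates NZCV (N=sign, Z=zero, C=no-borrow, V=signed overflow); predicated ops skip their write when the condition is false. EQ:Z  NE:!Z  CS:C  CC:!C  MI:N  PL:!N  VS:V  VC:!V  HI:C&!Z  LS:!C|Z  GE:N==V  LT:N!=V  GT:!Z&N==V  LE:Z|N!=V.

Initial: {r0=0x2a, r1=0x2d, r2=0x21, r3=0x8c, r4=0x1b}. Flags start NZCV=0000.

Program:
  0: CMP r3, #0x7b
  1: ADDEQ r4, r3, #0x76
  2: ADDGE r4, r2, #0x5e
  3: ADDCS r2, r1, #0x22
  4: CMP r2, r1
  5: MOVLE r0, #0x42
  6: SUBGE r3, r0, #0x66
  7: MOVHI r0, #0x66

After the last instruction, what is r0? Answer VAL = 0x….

VAL = 0x66

[0] flags=0011 → (cmp)
[1] flags=0011 EQ?F → skip
[2] flags=0011 GE?F → skip
[3] flags=0011 CS?T → r2=0x4f
[4] flags=0010 → (cmp)
[5] flags=0010 LE?F → skip
[6] flags=0010 GE?T → r3=0xc4
[7] flags=0010 HI?T → r0=0x66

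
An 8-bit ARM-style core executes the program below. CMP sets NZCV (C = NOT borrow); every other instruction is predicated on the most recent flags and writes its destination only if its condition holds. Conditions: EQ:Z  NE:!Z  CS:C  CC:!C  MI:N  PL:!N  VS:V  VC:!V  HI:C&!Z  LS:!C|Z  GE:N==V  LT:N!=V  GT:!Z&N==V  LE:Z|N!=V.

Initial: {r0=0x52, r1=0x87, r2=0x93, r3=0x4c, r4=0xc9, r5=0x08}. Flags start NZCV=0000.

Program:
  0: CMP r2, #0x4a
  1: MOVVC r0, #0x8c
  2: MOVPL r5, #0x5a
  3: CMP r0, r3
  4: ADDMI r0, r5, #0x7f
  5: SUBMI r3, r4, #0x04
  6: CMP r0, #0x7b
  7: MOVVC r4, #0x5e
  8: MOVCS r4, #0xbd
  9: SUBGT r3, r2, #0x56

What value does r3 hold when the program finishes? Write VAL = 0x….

VAL = 0x4c

[0] flags=0011 → (cmp)
[1] flags=0011 VC?F → skip
[2] flags=0011 PL?T → r5=0x5a
[3] flags=0010 → (cmp)
[4] flags=0010 MI?F → skip
[5] flags=0010 MI?F → skip
[6] flags=1000 → (cmp)
[7] flags=1000 VC?T → r4=0x5e
[8] flags=1000 CS?F → skip
[9] flags=1000 GT?F → skip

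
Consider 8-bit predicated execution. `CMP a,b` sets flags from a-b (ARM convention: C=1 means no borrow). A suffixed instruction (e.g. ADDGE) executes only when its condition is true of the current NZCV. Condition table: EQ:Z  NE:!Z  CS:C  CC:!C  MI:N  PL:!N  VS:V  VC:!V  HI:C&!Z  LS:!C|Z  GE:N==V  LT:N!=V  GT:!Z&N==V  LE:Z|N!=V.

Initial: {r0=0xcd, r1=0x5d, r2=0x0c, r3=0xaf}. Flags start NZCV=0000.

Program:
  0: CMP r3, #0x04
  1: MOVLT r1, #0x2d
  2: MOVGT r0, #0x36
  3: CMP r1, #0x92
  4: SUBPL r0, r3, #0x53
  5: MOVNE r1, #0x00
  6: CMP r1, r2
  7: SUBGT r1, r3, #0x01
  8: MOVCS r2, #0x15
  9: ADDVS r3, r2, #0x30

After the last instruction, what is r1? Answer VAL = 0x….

0: ✓ CMP  NZCV=1010
1: ✓ MOVLT  r1←0x2d
2: · MOVGT
3: ✓ CMP  NZCV=1001
4: · SUBPL
5: ✓ MOVNE  r1←0x00
6: ✓ CMP  NZCV=1000
7: · SUBGT
8: · MOVCS
9: · ADDVS

VAL = 0x00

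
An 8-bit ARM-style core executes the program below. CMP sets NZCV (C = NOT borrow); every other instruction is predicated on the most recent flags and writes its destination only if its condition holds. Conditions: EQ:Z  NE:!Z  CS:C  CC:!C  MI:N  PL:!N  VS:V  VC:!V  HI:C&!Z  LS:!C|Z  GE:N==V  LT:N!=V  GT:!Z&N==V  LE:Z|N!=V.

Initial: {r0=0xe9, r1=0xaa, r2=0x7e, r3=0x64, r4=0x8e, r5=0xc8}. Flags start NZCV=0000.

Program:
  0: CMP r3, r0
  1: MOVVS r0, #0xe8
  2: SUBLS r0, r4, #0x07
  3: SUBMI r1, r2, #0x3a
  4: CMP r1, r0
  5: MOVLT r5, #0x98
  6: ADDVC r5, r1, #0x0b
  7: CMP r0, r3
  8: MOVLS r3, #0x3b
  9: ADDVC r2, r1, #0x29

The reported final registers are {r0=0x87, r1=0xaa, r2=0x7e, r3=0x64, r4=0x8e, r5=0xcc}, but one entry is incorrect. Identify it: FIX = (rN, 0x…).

FIX = (r5, 0xb5)

[0] flags=0000 → (cmp)
[1] flags=0000 VS?F → skip
[2] flags=0000 LS?T → r0=0x87
[3] flags=0000 MI?F → skip
[4] flags=0010 → (cmp)
[5] flags=0010 LT?F → skip
[6] flags=0010 VC?T → r5=0xb5
[7] flags=0011 → (cmp)
[8] flags=0011 LS?F → skip
[9] flags=0011 VC?F → skip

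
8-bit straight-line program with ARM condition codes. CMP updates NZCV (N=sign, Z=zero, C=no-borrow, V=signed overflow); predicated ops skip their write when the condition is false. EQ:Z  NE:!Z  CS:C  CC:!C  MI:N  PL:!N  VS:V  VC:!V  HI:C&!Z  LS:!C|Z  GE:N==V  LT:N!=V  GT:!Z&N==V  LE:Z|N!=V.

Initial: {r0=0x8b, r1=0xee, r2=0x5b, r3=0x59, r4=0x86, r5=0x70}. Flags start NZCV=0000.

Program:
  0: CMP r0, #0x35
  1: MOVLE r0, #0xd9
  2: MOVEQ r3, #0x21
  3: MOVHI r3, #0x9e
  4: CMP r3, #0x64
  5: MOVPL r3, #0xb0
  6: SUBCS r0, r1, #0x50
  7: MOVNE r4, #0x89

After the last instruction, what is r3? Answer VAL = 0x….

[0] flags=0011 → (cmp)
[1] flags=0011 LE?T → r0=0xd9
[2] flags=0011 EQ?F → skip
[3] flags=0011 HI?T → r3=0x9e
[4] flags=0011 → (cmp)
[5] flags=0011 PL?T → r3=0xb0
[6] flags=0011 CS?T → r0=0x9e
[7] flags=0011 NE?T → r4=0x89

VAL = 0xb0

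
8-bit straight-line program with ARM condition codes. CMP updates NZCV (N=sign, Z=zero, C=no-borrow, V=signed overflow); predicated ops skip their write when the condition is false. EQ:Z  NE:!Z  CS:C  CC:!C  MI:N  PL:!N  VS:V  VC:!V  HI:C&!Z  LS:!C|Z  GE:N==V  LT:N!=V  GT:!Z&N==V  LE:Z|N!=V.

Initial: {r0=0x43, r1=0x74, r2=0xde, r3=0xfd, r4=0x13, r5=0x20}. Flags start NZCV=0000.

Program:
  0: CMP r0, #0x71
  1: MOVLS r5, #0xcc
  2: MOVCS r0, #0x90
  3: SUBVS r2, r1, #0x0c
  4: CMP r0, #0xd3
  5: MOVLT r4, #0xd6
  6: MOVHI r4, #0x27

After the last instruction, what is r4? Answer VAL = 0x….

VAL = 0x13

0: ✓ CMP  NZCV=1000
1: ✓ MOVLS  r5←0xcc
2: · MOVCS
3: · SUBVS
4: ✓ CMP  NZCV=0000
5: · MOVLT
6: · MOVHI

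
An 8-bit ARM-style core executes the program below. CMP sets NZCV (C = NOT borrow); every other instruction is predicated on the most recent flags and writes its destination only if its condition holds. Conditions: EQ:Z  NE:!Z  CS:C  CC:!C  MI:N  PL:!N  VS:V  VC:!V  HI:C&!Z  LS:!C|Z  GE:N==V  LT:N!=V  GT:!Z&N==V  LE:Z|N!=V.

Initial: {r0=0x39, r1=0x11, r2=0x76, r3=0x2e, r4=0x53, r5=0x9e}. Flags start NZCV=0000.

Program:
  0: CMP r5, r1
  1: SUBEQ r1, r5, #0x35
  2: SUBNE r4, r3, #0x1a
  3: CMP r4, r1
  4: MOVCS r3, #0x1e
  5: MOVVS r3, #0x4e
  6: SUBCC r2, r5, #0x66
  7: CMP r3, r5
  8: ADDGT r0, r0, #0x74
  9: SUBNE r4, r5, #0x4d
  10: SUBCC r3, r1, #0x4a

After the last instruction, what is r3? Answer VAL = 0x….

0: ✓ CMP  NZCV=1010
1: · SUBEQ
2: ✓ SUBNE  r4←0x14
3: ✓ CMP  NZCV=0010
4: ✓ MOVCS  r3←0x1e
5: · MOVVS
6: · SUBCC
7: ✓ CMP  NZCV=1001
8: ✓ ADDGT  r0←0xad
9: ✓ SUBNE  r4←0x51
10: ✓ SUBCC  r3←0xc7

VAL = 0xc7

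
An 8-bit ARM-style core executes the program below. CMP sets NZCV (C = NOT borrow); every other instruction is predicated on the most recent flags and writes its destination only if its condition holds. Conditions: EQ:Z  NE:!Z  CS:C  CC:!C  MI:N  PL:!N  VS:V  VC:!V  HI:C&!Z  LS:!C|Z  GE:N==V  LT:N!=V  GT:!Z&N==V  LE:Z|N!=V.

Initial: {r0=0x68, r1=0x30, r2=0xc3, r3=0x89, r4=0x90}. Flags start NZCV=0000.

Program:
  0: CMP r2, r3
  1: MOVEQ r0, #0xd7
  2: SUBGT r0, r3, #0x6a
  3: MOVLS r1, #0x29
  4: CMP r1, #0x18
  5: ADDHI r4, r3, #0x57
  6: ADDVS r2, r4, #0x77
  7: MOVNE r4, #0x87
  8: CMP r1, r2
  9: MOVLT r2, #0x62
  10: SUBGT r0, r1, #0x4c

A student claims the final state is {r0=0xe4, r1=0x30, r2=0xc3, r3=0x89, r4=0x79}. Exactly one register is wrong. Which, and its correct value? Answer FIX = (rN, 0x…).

FIX = (r4, 0x87)

0: ✓ CMP  NZCV=0010
1: · MOVEQ
2: ✓ SUBGT  r0←0x1f
3: · MOVLS
4: ✓ CMP  NZCV=0010
5: ✓ ADDHI  r4←0xe0
6: · ADDVS
7: ✓ MOVNE  r4←0x87
8: ✓ CMP  NZCV=0000
9: · MOVLT
10: ✓ SUBGT  r0←0xe4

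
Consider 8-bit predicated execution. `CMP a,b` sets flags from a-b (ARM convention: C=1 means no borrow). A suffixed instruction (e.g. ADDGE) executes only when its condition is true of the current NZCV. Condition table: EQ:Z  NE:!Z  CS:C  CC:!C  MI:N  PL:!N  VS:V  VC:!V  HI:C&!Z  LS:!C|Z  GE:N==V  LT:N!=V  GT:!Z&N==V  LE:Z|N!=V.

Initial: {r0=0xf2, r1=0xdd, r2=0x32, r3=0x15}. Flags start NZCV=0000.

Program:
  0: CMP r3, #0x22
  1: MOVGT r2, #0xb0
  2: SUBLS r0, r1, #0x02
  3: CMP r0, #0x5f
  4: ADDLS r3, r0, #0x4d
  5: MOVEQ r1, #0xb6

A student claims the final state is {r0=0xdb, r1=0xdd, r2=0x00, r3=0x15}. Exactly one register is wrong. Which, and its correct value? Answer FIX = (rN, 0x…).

FIX = (r2, 0x32)

[0] flags=1000 → (cmp)
[1] flags=1000 GT?F → skip
[2] flags=1000 LS?T → r0=0xdb
[3] flags=0011 → (cmp)
[4] flags=0011 LS?F → skip
[5] flags=0011 EQ?F → skip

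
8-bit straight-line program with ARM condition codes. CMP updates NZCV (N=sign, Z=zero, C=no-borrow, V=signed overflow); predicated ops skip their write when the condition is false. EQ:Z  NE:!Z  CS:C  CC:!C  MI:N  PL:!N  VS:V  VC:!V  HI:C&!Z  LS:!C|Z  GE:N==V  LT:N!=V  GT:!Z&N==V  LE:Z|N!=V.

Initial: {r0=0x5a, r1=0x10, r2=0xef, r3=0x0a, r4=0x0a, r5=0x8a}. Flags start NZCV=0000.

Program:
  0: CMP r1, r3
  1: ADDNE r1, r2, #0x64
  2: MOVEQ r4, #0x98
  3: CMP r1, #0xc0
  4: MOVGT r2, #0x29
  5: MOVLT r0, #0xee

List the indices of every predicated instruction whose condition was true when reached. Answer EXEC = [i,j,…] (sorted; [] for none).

[0] flags=0010 → (cmp)
[1] flags=0010 NE?T → r1=0x53
[2] flags=0010 EQ?F → skip
[3] flags=1001 → (cmp)
[4] flags=1001 GT?T → r2=0x29
[5] flags=1001 LT?F → skip

EXEC = [1,4]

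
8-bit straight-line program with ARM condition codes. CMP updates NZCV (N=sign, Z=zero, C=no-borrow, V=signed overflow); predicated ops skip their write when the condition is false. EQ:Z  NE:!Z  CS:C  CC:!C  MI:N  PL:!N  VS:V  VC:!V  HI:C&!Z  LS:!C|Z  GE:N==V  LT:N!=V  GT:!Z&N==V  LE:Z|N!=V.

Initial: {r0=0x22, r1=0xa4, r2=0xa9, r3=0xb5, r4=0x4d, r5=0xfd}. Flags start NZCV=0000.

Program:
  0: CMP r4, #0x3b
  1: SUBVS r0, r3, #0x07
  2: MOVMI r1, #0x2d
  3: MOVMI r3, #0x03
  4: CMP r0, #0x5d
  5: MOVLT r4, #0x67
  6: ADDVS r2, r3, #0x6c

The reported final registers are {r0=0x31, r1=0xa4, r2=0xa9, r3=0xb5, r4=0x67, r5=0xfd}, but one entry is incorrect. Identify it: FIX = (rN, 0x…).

FIX = (r0, 0x22)

[0] flags=0010 → (cmp)
[1] flags=0010 VS?F → skip
[2] flags=0010 MI?F → skip
[3] flags=0010 MI?F → skip
[4] flags=1000 → (cmp)
[5] flags=1000 LT?T → r4=0x67
[6] flags=1000 VS?F → skip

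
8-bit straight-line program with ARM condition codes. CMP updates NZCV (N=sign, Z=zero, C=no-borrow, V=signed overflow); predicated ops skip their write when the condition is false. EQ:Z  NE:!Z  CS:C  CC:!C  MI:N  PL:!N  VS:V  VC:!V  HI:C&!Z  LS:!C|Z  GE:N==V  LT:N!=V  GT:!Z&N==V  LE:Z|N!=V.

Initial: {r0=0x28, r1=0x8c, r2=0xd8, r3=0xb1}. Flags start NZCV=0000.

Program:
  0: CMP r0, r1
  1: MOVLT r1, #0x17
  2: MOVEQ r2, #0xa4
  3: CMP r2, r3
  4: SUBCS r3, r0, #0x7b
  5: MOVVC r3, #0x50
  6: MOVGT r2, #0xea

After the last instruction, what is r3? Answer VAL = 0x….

VAL = 0x50

0: ✓ CMP  NZCV=1001
1: · MOVLT
2: · MOVEQ
3: ✓ CMP  NZCV=0010
4: ✓ SUBCS  r3←0xad
5: ✓ MOVVC  r3←0x50
6: ✓ MOVGT  r2←0xea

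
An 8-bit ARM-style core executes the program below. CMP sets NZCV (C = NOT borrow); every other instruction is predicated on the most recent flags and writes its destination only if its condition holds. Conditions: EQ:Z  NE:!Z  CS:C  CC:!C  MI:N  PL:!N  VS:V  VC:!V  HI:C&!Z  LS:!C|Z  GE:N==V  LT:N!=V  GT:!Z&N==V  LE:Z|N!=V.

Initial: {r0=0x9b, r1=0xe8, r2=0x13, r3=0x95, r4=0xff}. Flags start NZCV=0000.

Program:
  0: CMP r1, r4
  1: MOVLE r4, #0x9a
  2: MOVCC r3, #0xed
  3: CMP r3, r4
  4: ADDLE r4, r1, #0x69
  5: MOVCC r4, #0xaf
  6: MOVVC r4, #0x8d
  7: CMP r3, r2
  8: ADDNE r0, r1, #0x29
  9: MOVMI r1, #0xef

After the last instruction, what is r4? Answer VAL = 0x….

0: ✓ CMP  NZCV=1000
1: ✓ MOVLE  r4←0x9a
2: ✓ MOVCC  r3←0xed
3: ✓ CMP  NZCV=0010
4: · ADDLE
5: · MOVCC
6: ✓ MOVVC  r4←0x8d
7: ✓ CMP  NZCV=1010
8: ✓ ADDNE  r0←0x11
9: ✓ MOVMI  r1←0xef

VAL = 0x8d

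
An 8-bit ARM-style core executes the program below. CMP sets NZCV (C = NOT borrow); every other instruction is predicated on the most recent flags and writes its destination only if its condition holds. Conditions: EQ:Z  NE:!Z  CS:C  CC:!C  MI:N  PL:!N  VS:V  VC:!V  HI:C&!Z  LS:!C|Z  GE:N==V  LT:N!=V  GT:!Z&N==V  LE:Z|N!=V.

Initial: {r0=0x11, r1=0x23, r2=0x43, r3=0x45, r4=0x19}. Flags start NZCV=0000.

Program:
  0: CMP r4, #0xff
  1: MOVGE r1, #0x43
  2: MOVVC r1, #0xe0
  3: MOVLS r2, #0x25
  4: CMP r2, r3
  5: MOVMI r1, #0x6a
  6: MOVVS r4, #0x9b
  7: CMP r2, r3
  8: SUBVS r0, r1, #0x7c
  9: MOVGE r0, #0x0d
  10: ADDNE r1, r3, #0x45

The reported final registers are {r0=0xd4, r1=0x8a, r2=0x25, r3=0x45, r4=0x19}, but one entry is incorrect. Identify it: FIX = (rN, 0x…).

0: ✓ CMP  NZCV=0000
1: ✓ MOVGE  r1←0x43
2: ✓ MOVVC  r1←0xe0
3: ✓ MOVLS  r2←0x25
4: ✓ CMP  NZCV=1000
5: ✓ MOVMI  r1←0x6a
6: · MOVVS
7: ✓ CMP  NZCV=1000
8: · SUBVS
9: · MOVGE
10: ✓ ADDNE  r1←0x8a

FIX = (r0, 0x11)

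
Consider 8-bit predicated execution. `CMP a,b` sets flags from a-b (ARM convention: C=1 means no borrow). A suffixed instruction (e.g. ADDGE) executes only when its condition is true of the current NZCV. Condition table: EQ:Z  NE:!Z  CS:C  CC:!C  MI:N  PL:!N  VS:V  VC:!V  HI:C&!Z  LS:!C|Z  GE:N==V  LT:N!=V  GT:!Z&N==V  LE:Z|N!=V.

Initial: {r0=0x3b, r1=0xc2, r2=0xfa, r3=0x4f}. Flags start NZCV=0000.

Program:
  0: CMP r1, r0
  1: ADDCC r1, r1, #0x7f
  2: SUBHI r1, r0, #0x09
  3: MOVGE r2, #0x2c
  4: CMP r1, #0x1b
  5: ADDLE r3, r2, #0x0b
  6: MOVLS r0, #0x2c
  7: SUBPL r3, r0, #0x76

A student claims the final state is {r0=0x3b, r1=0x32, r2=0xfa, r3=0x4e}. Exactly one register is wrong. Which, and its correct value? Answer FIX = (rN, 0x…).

0: ✓ CMP  NZCV=1010
1: · ADDCC
2: ✓ SUBHI  r1←0x32
3: · MOVGE
4: ✓ CMP  NZCV=0010
5: · ADDLE
6: · MOVLS
7: ✓ SUBPL  r3←0xc5

FIX = (r3, 0xc5)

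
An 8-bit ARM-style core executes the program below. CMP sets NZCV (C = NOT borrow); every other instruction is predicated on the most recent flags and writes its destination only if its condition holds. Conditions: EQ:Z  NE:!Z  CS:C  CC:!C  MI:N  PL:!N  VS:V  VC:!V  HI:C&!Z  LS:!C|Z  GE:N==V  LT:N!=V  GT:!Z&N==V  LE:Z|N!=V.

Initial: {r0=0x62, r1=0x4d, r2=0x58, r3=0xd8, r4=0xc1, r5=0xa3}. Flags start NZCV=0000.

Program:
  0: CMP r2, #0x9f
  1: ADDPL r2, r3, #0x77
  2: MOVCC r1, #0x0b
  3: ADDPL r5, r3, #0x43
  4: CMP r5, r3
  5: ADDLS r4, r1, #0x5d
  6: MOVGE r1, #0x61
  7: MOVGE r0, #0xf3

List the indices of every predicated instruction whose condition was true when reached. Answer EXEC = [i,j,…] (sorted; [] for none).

EXEC = [2,5]

[0] flags=1001 → (cmp)
[1] flags=1001 PL?F → skip
[2] flags=1001 CC?T → r1=0x0b
[3] flags=1001 PL?F → skip
[4] flags=1000 → (cmp)
[5] flags=1000 LS?T → r4=0x68
[6] flags=1000 GE?F → skip
[7] flags=1000 GE?F → skip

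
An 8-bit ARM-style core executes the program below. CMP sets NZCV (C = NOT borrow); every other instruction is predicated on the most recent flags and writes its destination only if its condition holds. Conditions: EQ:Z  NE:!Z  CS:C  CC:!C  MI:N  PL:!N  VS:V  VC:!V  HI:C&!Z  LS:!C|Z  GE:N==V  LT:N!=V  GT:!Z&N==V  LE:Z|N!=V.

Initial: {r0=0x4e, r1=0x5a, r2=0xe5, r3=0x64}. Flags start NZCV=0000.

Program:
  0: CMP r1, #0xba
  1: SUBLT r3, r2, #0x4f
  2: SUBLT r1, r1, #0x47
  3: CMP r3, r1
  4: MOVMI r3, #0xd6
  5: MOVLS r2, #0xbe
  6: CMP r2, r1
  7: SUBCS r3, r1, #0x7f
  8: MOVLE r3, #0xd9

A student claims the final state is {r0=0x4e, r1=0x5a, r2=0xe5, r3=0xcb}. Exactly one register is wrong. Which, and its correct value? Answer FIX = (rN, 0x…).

0: ✓ CMP  NZCV=1001
1: · SUBLT
2: · SUBLT
3: ✓ CMP  NZCV=0010
4: · MOVMI
5: · MOVLS
6: ✓ CMP  NZCV=1010
7: ✓ SUBCS  r3←0xdb
8: ✓ MOVLE  r3←0xd9

FIX = (r3, 0xd9)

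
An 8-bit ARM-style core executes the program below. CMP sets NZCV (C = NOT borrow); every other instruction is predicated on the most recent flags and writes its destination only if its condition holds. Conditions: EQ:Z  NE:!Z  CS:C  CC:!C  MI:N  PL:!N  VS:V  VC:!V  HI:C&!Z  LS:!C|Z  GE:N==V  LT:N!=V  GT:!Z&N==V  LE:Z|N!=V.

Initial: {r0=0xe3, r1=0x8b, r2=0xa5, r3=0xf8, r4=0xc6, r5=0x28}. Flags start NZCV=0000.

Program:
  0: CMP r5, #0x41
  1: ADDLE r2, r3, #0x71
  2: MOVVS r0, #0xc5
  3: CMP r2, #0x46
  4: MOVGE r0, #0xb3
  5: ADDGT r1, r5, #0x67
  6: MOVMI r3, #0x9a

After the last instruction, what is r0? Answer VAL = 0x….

VAL = 0xb3

0: ✓ CMP  NZCV=1000
1: ✓ ADDLE  r2←0x69
2: · MOVVS
3: ✓ CMP  NZCV=0010
4: ✓ MOVGE  r0←0xb3
5: ✓ ADDGT  r1←0x8f
6: · MOVMI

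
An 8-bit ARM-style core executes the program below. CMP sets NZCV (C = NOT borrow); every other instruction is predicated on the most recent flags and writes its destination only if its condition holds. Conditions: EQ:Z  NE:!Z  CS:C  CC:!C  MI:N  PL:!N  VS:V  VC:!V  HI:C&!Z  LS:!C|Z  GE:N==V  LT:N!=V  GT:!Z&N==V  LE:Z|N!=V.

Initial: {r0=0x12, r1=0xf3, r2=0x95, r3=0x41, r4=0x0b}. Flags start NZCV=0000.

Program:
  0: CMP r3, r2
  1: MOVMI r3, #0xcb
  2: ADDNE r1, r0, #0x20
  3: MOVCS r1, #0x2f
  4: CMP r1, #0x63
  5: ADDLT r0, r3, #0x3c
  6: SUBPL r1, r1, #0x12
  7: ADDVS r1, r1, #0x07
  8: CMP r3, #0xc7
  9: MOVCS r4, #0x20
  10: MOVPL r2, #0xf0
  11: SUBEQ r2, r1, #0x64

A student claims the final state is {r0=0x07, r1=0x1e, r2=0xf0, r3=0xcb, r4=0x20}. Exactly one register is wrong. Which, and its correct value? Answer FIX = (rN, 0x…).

FIX = (r1, 0x32)

[0] flags=1001 → (cmp)
[1] flags=1001 MI?T → r3=0xcb
[2] flags=1001 NE?T → r1=0x32
[3] flags=1001 CS?F → skip
[4] flags=1000 → (cmp)
[5] flags=1000 LT?T → r0=0x07
[6] flags=1000 PL?F → skip
[7] flags=1000 VS?F → skip
[8] flags=0010 → (cmp)
[9] flags=0010 CS?T → r4=0x20
[10] flags=0010 PL?T → r2=0xf0
[11] flags=0010 EQ?F → skip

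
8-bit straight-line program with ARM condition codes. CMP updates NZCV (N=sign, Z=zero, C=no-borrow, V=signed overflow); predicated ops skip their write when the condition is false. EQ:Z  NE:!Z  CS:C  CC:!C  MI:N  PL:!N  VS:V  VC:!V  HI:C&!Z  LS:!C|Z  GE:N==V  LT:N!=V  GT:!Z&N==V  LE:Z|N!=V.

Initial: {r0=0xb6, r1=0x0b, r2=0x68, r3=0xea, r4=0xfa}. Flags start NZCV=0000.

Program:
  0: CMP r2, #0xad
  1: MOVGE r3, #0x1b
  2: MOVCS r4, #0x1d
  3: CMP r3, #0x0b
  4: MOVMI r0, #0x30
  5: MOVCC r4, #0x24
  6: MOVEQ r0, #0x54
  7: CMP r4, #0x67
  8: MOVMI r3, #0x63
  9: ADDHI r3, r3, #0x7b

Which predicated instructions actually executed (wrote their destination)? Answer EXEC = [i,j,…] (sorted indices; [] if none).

[0] flags=1001 → (cmp)
[1] flags=1001 GE?T → r3=0x1b
[2] flags=1001 CS?F → skip
[3] flags=0010 → (cmp)
[4] flags=0010 MI?F → skip
[5] flags=0010 CC?F → skip
[6] flags=0010 EQ?F → skip
[7] flags=1010 → (cmp)
[8] flags=1010 MI?T → r3=0x63
[9] flags=1010 HI?T → r3=0xde

EXEC = [1,8,9]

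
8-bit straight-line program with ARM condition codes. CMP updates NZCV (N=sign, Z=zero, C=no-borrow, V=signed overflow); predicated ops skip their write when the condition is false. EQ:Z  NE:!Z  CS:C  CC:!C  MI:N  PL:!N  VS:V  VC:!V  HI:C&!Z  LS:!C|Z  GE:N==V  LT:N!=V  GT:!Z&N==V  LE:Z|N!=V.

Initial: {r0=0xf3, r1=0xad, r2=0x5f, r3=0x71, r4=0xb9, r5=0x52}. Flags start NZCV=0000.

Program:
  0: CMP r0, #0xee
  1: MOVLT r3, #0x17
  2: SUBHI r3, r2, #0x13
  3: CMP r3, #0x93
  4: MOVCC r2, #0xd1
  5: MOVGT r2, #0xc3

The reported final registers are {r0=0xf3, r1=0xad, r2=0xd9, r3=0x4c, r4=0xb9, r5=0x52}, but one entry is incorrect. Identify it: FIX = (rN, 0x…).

FIX = (r2, 0xc3)

[0] flags=0010 → (cmp)
[1] flags=0010 LT?F → skip
[2] flags=0010 HI?T → r3=0x4c
[3] flags=1001 → (cmp)
[4] flags=1001 CC?T → r2=0xd1
[5] flags=1001 GT?T → r2=0xc3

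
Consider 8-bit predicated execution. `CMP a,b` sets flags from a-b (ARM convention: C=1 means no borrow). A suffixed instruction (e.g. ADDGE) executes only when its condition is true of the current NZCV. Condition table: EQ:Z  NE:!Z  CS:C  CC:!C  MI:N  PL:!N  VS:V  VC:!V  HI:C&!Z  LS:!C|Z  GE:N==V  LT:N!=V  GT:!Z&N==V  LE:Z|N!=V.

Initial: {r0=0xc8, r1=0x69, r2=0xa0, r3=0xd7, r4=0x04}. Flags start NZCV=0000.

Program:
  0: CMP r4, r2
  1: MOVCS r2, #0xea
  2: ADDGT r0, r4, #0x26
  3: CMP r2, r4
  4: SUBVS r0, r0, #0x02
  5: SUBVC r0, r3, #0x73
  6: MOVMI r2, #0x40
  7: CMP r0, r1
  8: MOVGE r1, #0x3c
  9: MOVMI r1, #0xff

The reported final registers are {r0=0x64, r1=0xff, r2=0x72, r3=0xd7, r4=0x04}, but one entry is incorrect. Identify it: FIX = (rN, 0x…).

[0] flags=0000 → (cmp)
[1] flags=0000 CS?F → skip
[2] flags=0000 GT?T → r0=0x2a
[3] flags=1010 → (cmp)
[4] flags=1010 VS?F → skip
[5] flags=1010 VC?T → r0=0x64
[6] flags=1010 MI?T → r2=0x40
[7] flags=1000 → (cmp)
[8] flags=1000 GE?F → skip
[9] flags=1000 MI?T → r1=0xff

FIX = (r2, 0x40)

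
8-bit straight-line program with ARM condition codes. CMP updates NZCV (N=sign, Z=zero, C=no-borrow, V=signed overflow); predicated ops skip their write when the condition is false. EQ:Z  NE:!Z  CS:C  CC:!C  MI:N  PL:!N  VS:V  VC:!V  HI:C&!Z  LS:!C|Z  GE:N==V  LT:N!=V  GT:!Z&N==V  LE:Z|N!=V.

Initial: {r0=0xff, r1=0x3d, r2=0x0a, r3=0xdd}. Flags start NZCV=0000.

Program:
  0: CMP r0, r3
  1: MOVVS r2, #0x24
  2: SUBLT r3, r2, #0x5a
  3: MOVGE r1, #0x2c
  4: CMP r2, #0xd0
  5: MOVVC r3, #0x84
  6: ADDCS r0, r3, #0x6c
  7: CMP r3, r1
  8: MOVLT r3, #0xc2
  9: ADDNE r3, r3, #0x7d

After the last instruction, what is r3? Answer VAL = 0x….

[0] flags=0010 → (cmp)
[1] flags=0010 VS?F → skip
[2] flags=0010 LT?F → skip
[3] flags=0010 GE?T → r1=0x2c
[4] flags=0000 → (cmp)
[5] flags=0000 VC?T → r3=0x84
[6] flags=0000 CS?F → skip
[7] flags=0011 → (cmp)
[8] flags=0011 LT?T → r3=0xc2
[9] flags=0011 NE?T → r3=0x3f

VAL = 0x3f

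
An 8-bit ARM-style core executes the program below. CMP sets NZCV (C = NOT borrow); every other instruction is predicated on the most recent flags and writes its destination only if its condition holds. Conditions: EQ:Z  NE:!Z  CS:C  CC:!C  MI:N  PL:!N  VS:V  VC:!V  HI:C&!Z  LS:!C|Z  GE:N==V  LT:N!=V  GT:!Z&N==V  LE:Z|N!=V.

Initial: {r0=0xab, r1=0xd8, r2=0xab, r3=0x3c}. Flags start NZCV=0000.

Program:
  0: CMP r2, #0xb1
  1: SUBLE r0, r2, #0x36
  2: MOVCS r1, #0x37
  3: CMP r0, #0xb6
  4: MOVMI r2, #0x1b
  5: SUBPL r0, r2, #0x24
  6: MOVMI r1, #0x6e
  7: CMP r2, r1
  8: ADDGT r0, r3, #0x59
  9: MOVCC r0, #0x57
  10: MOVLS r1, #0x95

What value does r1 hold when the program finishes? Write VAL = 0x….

VAL = 0x95

0: ✓ CMP  NZCV=1000
1: ✓ SUBLE  r0←0x75
2: · MOVCS
3: ✓ CMP  NZCV=1001
4: ✓ MOVMI  r2←0x1b
5: · SUBPL
6: ✓ MOVMI  r1←0x6e
7: ✓ CMP  NZCV=1000
8: · ADDGT
9: ✓ MOVCC  r0←0x57
10: ✓ MOVLS  r1←0x95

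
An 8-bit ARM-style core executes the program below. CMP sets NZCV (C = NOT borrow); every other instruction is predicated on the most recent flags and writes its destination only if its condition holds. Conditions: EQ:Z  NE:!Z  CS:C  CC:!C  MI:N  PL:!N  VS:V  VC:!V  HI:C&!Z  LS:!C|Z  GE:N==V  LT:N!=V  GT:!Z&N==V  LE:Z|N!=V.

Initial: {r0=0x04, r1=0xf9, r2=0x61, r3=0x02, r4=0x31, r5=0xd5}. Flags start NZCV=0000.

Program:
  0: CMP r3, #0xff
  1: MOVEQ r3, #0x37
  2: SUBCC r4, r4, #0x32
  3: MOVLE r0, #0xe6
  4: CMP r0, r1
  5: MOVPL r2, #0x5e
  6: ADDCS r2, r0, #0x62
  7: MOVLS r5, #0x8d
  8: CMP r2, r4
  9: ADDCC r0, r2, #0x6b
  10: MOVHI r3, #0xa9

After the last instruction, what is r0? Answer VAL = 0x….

VAL = 0xc9

[0] flags=0000 → (cmp)
[1] flags=0000 EQ?F → skip
[2] flags=0000 CC?T → r4=0xff
[3] flags=0000 LE?F → skip
[4] flags=0000 → (cmp)
[5] flags=0000 PL?T → r2=0x5e
[6] flags=0000 CS?F → skip
[7] flags=0000 LS?T → r5=0x8d
[8] flags=0000 → (cmp)
[9] flags=0000 CC?T → r0=0xc9
[10] flags=0000 HI?F → skip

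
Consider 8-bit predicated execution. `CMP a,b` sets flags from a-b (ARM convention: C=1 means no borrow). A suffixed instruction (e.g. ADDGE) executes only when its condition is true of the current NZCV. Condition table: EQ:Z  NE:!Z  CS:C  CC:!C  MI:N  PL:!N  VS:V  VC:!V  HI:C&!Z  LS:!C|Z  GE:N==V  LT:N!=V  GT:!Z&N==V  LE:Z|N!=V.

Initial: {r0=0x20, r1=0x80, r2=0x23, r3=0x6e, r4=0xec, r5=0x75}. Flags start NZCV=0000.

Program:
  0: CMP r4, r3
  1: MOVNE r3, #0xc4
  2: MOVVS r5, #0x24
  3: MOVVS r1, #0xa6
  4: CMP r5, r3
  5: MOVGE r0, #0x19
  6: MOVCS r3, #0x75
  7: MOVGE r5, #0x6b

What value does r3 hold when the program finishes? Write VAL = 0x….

[0] flags=0011 → (cmp)
[1] flags=0011 NE?T → r3=0xc4
[2] flags=0011 VS?T → r5=0x24
[3] flags=0011 VS?T → r1=0xa6
[4] flags=0000 → (cmp)
[5] flags=0000 GE?T → r0=0x19
[6] flags=0000 CS?F → skip
[7] flags=0000 GE?T → r5=0x6b

VAL = 0xc4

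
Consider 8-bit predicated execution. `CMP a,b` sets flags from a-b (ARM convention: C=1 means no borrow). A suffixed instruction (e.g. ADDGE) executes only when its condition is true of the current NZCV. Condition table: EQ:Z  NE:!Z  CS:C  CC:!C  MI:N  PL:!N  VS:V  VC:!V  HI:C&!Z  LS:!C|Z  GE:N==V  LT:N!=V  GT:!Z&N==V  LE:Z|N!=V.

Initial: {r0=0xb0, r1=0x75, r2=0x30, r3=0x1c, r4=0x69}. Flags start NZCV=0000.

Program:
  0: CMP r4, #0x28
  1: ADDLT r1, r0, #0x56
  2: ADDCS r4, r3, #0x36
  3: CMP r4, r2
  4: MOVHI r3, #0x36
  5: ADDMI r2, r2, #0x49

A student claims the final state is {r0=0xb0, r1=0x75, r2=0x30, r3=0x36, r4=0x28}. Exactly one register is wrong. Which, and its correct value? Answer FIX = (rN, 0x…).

FIX = (r4, 0x52)

[0] flags=0010 → (cmp)
[1] flags=0010 LT?F → skip
[2] flags=0010 CS?T → r4=0x52
[3] flags=0010 → (cmp)
[4] flags=0010 HI?T → r3=0x36
[5] flags=0010 MI?F → skip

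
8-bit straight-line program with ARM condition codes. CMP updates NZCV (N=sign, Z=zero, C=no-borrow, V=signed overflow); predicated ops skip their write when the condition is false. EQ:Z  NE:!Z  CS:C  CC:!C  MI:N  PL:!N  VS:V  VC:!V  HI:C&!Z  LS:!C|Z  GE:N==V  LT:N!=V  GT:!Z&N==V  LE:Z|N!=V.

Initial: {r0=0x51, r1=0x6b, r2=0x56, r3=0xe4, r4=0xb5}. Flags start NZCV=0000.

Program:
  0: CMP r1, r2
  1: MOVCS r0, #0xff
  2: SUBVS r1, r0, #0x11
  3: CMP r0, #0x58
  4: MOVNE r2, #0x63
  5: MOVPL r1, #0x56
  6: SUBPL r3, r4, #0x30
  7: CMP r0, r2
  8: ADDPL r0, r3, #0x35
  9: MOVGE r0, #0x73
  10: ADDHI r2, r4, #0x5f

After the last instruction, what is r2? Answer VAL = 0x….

VAL = 0x14

0: ✓ CMP  NZCV=0010
1: ✓ MOVCS  r0←0xff
2: · SUBVS
3: ✓ CMP  NZCV=1010
4: ✓ MOVNE  r2←0x63
5: · MOVPL
6: · SUBPL
7: ✓ CMP  NZCV=1010
8: · ADDPL
9: · MOVGE
10: ✓ ADDHI  r2←0x14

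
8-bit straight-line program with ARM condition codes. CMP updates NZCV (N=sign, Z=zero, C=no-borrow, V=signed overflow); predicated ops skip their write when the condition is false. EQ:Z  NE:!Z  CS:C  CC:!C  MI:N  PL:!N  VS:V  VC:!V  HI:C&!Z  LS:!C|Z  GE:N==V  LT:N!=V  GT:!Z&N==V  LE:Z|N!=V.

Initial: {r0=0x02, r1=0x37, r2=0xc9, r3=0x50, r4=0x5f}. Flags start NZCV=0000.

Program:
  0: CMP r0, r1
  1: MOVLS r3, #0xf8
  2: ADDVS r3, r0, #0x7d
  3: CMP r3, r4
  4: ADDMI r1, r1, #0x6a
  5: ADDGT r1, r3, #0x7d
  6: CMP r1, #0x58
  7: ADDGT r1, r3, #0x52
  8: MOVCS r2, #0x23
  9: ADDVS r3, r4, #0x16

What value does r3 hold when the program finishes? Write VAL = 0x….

VAL = 0x75

[0] flags=1000 → (cmp)
[1] flags=1000 LS?T → r3=0xf8
[2] flags=1000 VS?F → skip
[3] flags=1010 → (cmp)
[4] flags=1010 MI?T → r1=0xa1
[5] flags=1010 GT?F → skip
[6] flags=0011 → (cmp)
[7] flags=0011 GT?F → skip
[8] flags=0011 CS?T → r2=0x23
[9] flags=0011 VS?T → r3=0x75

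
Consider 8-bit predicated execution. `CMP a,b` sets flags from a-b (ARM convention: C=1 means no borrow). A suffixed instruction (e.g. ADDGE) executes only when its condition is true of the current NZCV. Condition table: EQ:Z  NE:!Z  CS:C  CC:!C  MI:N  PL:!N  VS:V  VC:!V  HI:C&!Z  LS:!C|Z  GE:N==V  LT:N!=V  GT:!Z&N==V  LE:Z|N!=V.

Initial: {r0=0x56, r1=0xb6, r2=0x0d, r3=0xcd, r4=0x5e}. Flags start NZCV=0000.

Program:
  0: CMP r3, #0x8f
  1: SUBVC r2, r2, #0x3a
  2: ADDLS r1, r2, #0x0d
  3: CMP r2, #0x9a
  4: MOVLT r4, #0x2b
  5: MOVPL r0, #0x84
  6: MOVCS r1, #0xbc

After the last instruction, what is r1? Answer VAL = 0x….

0: ✓ CMP  NZCV=0010
1: ✓ SUBVC  r2←0xd3
2: · ADDLS
3: ✓ CMP  NZCV=0010
4: · MOVLT
5: ✓ MOVPL  r0←0x84
6: ✓ MOVCS  r1←0xbc

VAL = 0xbc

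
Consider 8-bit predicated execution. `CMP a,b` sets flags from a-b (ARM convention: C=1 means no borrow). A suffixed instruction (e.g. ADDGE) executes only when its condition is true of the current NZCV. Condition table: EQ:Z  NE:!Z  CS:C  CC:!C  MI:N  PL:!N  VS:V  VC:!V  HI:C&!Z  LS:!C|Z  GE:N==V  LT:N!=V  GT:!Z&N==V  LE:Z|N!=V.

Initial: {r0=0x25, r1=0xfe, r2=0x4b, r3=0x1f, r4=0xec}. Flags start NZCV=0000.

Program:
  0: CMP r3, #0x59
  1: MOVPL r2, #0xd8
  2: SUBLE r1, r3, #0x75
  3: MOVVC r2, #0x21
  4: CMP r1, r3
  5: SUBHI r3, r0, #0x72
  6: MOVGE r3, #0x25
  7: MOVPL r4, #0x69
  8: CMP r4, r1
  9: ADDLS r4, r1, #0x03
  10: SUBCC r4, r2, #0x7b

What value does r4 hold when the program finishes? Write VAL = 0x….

[0] flags=1000 → (cmp)
[1] flags=1000 PL?F → skip
[2] flags=1000 LE?T → r1=0xaa
[3] flags=1000 VC?T → r2=0x21
[4] flags=1010 → (cmp)
[5] flags=1010 HI?T → r3=0xb3
[6] flags=1010 GE?F → skip
[7] flags=1010 PL?F → skip
[8] flags=0010 → (cmp)
[9] flags=0010 LS?F → skip
[10] flags=0010 CC?F → skip

VAL = 0xec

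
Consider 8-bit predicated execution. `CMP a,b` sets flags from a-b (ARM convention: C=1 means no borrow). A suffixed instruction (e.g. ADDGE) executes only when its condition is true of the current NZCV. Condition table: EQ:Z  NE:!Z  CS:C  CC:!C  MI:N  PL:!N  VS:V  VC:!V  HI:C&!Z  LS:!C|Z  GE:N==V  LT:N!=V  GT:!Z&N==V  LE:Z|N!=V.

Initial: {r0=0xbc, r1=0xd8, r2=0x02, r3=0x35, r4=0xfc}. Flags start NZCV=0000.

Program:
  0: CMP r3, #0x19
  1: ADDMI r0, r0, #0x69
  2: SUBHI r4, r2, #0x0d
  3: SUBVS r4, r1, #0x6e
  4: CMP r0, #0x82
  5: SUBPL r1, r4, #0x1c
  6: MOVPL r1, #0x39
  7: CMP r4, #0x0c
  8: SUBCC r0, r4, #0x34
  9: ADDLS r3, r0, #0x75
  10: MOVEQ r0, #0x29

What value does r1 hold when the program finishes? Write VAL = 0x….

VAL = 0x39

0: ✓ CMP  NZCV=0010
1: · ADDMI
2: ✓ SUBHI  r4←0xf5
3: · SUBVS
4: ✓ CMP  NZCV=0010
5: ✓ SUBPL  r1←0xd9
6: ✓ MOVPL  r1←0x39
7: ✓ CMP  NZCV=1010
8: · SUBCC
9: · ADDLS
10: · MOVEQ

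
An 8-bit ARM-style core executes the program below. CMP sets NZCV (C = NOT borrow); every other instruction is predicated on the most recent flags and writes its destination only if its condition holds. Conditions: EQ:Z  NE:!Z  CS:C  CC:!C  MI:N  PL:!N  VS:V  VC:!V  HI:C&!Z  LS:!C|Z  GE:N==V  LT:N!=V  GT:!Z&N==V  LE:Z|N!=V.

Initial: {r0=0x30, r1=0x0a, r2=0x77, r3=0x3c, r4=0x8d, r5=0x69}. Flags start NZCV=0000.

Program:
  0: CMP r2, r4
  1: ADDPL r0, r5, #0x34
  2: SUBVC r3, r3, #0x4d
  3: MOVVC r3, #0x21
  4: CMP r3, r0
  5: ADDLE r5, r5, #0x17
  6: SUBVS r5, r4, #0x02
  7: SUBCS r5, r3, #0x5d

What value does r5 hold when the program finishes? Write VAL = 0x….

0: ✓ CMP  NZCV=1001
1: · ADDPL
2: · SUBVC
3: · MOVVC
4: ✓ CMP  NZCV=0010
5: · ADDLE
6: · SUBVS
7: ✓ SUBCS  r5←0xdf

VAL = 0xdf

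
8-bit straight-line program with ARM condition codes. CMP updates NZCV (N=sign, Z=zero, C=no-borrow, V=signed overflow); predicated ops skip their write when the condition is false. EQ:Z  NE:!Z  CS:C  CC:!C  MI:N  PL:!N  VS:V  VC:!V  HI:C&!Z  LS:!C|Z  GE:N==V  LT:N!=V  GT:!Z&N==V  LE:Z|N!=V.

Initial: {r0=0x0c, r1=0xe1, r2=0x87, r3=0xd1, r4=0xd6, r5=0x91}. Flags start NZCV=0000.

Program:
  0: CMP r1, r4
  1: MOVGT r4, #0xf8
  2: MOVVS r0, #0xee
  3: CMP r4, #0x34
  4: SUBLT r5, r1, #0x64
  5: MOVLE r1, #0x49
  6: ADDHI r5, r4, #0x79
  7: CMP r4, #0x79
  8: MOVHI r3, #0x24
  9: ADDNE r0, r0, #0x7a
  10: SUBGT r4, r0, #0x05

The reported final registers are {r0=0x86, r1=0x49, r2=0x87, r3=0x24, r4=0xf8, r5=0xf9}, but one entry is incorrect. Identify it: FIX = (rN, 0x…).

FIX = (r5, 0x71)

0: ✓ CMP  NZCV=0010
1: ✓ MOVGT  r4←0xf8
2: · MOVVS
3: ✓ CMP  NZCV=1010
4: ✓ SUBLT  r5←0x7d
5: ✓ MOVLE  r1←0x49
6: ✓ ADDHI  r5←0x71
7: ✓ CMP  NZCV=0011
8: ✓ MOVHI  r3←0x24
9: ✓ ADDNE  r0←0x86
10: · SUBGT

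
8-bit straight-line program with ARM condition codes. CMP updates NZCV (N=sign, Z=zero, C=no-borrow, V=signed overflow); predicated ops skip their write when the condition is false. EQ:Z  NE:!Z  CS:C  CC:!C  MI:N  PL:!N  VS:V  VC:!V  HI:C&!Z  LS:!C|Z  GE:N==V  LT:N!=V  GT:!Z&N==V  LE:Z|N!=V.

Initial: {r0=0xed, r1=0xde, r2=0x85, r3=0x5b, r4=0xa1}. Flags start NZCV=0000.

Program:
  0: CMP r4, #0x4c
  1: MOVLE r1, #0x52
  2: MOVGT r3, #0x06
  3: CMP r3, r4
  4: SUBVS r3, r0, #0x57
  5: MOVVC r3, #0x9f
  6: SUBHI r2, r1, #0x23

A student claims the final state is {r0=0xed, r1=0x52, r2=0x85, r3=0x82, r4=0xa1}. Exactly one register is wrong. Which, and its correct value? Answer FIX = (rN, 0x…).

0: ✓ CMP  NZCV=0011
1: ✓ MOVLE  r1←0x52
2: · MOVGT
3: ✓ CMP  NZCV=1001
4: ✓ SUBVS  r3←0x96
5: · MOVVC
6: · SUBHI

FIX = (r3, 0x96)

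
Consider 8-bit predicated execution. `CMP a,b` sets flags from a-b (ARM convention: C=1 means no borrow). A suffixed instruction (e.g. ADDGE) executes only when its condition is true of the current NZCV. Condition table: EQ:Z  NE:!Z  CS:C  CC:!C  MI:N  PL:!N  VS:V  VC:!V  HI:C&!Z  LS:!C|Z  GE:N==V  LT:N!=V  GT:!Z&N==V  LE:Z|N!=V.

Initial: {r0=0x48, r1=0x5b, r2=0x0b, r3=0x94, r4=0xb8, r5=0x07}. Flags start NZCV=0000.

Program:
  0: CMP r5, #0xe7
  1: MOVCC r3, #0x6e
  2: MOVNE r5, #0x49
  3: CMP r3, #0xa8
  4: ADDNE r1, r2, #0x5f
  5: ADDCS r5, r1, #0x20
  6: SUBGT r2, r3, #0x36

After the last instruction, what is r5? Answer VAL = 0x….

VAL = 0x49

0: ✓ CMP  NZCV=0000
1: ✓ MOVCC  r3←0x6e
2: ✓ MOVNE  r5←0x49
3: ✓ CMP  NZCV=1001
4: ✓ ADDNE  r1←0x6a
5: · ADDCS
6: ✓ SUBGT  r2←0x38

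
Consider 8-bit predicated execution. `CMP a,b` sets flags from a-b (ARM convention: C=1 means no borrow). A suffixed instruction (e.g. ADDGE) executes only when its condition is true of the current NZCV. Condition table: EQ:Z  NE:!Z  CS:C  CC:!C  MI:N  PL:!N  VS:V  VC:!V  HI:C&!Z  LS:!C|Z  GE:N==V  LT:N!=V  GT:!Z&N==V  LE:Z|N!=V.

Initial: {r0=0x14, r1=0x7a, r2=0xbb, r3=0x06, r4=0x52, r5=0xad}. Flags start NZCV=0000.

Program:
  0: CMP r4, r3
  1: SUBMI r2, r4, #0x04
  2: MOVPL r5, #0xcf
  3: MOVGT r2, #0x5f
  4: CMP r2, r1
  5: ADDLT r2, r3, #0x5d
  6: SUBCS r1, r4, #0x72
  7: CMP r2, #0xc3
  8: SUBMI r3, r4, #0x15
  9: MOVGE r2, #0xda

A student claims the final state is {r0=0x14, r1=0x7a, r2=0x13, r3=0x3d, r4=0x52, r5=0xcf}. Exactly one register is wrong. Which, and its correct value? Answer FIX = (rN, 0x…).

0: ✓ CMP  NZCV=0010
1: · SUBMI
2: ✓ MOVPL  r5←0xcf
3: ✓ MOVGT  r2←0x5f
4: ✓ CMP  NZCV=1000
5: ✓ ADDLT  r2←0x63
6: · SUBCS
7: ✓ CMP  NZCV=1001
8: ✓ SUBMI  r3←0x3d
9: ✓ MOVGE  r2←0xda

FIX = (r2, 0xda)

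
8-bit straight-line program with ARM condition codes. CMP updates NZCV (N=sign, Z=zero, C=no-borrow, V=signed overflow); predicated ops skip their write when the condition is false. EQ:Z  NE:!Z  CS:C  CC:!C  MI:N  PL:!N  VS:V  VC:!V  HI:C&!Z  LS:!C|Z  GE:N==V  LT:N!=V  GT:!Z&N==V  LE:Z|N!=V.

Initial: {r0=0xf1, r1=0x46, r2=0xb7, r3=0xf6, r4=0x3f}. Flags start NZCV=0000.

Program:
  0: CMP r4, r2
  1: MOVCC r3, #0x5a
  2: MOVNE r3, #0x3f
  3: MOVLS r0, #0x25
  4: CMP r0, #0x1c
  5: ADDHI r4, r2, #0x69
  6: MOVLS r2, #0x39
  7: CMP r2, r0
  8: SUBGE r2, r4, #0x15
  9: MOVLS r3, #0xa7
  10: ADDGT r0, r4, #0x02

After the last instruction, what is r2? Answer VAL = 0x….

VAL = 0xb7

[0] flags=1001 → (cmp)
[1] flags=1001 CC?T → r3=0x5a
[2] flags=1001 NE?T → r3=0x3f
[3] flags=1001 LS?T → r0=0x25
[4] flags=0010 → (cmp)
[5] flags=0010 HI?T → r4=0x20
[6] flags=0010 LS?F → skip
[7] flags=1010 → (cmp)
[8] flags=1010 GE?F → skip
[9] flags=1010 LS?F → skip
[10] flags=1010 GT?F → skip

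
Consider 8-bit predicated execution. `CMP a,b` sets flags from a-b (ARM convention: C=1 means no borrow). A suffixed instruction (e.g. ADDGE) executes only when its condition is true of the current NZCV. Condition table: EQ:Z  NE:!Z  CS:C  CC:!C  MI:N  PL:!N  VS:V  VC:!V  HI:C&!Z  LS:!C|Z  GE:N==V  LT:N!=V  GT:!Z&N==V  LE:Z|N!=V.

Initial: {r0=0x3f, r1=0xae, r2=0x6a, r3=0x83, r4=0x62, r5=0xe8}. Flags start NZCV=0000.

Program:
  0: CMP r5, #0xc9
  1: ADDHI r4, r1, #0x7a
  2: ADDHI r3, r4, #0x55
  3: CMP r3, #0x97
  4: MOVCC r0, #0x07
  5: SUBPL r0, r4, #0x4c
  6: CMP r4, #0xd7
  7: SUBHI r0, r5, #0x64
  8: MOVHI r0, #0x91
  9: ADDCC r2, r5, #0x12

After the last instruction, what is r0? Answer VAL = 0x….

VAL = 0x07

[0] flags=0010 → (cmp)
[1] flags=0010 HI?T → r4=0x28
[2] flags=0010 HI?T → r3=0x7d
[3] flags=1001 → (cmp)
[4] flags=1001 CC?T → r0=0x07
[5] flags=1001 PL?F → skip
[6] flags=0000 → (cmp)
[7] flags=0000 HI?F → skip
[8] flags=0000 HI?F → skip
[9] flags=0000 CC?T → r2=0xfa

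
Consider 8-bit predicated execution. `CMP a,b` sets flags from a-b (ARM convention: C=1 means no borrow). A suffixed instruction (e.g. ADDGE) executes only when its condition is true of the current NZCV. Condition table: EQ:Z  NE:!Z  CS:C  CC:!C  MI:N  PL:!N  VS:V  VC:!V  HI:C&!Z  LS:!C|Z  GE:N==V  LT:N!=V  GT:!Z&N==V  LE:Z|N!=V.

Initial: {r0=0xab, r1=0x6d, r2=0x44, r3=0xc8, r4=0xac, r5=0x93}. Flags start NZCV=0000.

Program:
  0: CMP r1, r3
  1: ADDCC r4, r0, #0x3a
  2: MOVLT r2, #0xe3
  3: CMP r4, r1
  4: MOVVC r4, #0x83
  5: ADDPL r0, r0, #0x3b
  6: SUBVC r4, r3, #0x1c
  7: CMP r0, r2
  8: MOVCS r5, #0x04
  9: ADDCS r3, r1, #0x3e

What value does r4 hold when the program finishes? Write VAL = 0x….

VAL = 0xe5

[0] flags=1001 → (cmp)
[1] flags=1001 CC?T → r4=0xe5
[2] flags=1001 LT?F → skip
[3] flags=0011 → (cmp)
[4] flags=0011 VC?F → skip
[5] flags=0011 PL?T → r0=0xe6
[6] flags=0011 VC?F → skip
[7] flags=1010 → (cmp)
[8] flags=1010 CS?T → r5=0x04
[9] flags=1010 CS?T → r3=0xab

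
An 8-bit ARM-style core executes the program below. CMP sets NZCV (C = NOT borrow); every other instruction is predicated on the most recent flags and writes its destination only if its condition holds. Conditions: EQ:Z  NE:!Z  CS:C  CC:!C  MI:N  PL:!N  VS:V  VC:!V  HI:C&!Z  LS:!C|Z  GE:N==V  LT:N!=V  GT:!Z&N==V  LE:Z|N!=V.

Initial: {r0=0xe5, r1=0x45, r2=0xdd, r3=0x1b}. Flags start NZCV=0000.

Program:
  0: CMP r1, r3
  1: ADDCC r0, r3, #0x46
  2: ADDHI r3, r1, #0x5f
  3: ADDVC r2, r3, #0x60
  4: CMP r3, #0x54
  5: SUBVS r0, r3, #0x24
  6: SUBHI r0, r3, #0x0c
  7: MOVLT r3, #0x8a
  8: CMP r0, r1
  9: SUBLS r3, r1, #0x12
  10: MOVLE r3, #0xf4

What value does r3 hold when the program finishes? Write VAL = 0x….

[0] flags=0010 → (cmp)
[1] flags=0010 CC?F → skip
[2] flags=0010 HI?T → r3=0xa4
[3] flags=0010 VC?T → r2=0x04
[4] flags=0011 → (cmp)
[5] flags=0011 VS?T → r0=0x80
[6] flags=0011 HI?T → r0=0x98
[7] flags=0011 LT?T → r3=0x8a
[8] flags=0011 → (cmp)
[9] flags=0011 LS?F → skip
[10] flags=0011 LE?T → r3=0xf4

VAL = 0xf4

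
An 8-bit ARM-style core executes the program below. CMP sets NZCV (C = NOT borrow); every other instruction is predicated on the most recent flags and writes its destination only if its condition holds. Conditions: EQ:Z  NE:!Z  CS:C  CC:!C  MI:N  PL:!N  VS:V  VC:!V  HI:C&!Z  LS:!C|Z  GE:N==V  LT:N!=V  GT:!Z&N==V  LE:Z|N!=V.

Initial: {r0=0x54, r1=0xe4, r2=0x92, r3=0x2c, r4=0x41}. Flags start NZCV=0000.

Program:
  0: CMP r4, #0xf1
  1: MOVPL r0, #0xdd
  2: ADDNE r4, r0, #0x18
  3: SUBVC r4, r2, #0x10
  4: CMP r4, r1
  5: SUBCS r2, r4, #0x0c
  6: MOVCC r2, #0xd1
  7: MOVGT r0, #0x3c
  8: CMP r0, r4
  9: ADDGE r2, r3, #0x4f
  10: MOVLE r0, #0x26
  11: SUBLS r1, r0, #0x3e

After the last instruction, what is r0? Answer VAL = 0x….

0: ✓ CMP  NZCV=0000
1: ✓ MOVPL  r0←0xdd
2: ✓ ADDNE  r4←0xf5
3: ✓ SUBVC  r4←0x82
4: ✓ CMP  NZCV=1000
5: · SUBCS
6: ✓ MOVCC  r2←0xd1
7: · MOVGT
8: ✓ CMP  NZCV=0010
9: ✓ ADDGE  r2←0x7b
10: · MOVLE
11: · SUBLS

VAL = 0xdd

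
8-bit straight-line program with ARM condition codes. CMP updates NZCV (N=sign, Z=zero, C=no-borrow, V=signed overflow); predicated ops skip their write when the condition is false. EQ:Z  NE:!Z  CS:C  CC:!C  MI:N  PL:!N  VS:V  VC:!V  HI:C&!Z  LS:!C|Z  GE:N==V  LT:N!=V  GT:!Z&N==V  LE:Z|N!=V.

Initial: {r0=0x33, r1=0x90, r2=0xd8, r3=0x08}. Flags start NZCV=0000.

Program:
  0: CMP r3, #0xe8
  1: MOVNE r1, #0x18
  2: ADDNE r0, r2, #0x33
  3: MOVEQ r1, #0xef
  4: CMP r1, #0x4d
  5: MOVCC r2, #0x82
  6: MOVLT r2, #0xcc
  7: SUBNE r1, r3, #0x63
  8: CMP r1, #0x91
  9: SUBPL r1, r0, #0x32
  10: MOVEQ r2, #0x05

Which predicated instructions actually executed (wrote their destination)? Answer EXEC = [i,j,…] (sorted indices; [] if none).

0: ✓ CMP  NZCV=0000
1: ✓ MOVNE  r1←0x18
2: ✓ ADDNE  r0←0x0b
3: · MOVEQ
4: ✓ CMP  NZCV=1000
5: ✓ MOVCC  r2←0x82
6: ✓ MOVLT  r2←0xcc
7: ✓ SUBNE  r1←0xa5
8: ✓ CMP  NZCV=0010
9: ✓ SUBPL  r1←0xd9
10: · MOVEQ

EXEC = [1,2,5,6,7,9]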